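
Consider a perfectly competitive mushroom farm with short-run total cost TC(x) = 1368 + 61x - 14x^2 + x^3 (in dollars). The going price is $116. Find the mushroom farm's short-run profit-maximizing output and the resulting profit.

AVC = 61 - 14x + x^2; min AVC = $12 at x = 7. Since P = $116 ≥ min AVC, the firm produces.
With MC = 61 - 28x + 3x^2, P = MC on the upward-sloping part at x* = 11.
TR = 116·11 = 1276. TC = 1368 + 308 = 1676. Profit = 1276 − 1676 = -$400.
By producing, the firm covers all variable cost plus $968 of fixed cost; shutting down would lose the full $1368.

Profit = -$400 at x = 11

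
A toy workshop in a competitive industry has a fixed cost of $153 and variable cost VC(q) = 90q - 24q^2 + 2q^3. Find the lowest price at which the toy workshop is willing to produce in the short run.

$18 per unit

Short-run supply begins at min AVC. From VC = 90q - 24q^2 + 2q^3, AVC = 90 - 24q + 2q^2.
dAVC/dq = -24 + 4q = 0 gives q = 6. min AVC = 90 - 24·6 + 2·6^2 = 18.
So the shutdown price is $18.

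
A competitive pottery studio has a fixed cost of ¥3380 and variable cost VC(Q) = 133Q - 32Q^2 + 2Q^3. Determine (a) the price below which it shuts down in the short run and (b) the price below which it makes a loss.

AVC = 133 - 32Q + 2Q^2; minimized at Q = 8, giving min AVC = ¥5. That is the shutdown price.
ATC = 3380/Q + 133 - 32Q + 2Q^2. Setting dATC/dQ = −3380/Q^2 − 32 + 4Q = 0 gives Q = 13 (since 4·13^3 − 32·13^2 = 3380).
min ATC = 3380/13 + 133 − 32·13 + 2·13^2 = ¥315. That is the break-even price.
For ¥5 ≤ P < ¥315 the firm produces at a loss; below ¥5 it shuts down.

Shutdown price = ¥5; break-even price = ¥315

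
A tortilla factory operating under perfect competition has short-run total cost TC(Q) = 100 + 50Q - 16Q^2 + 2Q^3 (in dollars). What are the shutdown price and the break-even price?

Shutdown price = $18; break-even price = $40

Shutdown price = min AVC. AVC = 50 - 16Q + 2Q^2, with vertex at Q = 4 and minimum $18.
ATC = 100/Q + 50 - 16Q + 2Q^2. Setting dATC/dQ = −100/Q^2 − 16 + 4Q = 0 gives Q = 5 (since 4·5^3 − 16·5^2 = 100).
min ATC = 100/5 + 50 − 16·5 + 2·5^2 = $40. That is the break-even price.
Between these two prices the firm operates at a loss; above $40 it earns a profit.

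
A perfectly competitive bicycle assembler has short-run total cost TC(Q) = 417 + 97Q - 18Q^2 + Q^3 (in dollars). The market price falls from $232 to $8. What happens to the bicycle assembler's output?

Output falls from 15 to 0 (the firm shuts down)

AVC = 97 - 18Q + Q^2, minimized at Q = 9 where min AVC = $16. MC = 97 - 36Q + 3Q^2.
With P = $232 above the shutdown price, P = MC gives Q = 15.
At P = $8 < min AVC = $16, price no longer covers variable cost at any output, so the firm shuts down: Q = 0.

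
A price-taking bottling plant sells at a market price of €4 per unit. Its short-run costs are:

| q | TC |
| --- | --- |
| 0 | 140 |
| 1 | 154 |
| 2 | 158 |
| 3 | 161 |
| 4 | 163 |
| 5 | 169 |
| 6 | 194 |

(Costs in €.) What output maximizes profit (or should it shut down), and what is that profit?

Profit at each row (π = 4q − TC): q=0: -140; q=1: -150; q=2: -150; q=3: -149; q=4: -147; q=5: -149; q=6: -170.
Profit is highest at q = 0. Equivalently, the lowest AVC in the table is 23/4 ≈ €5.75 at q = 4, and P = €4 falls below it — price never covers variable cost, so the firm shuts down and loses only its fixed cost.

q = 0 (shut down); profit = -€140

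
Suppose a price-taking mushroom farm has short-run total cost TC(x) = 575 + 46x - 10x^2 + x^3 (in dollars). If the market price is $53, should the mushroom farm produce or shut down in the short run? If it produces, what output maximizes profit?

From TC, MC = TC'(x) = 46 - 20x + 3x^2 and AVC = VC/x = 46 - 10x + x^2.
The AVC parabola has its vertex at x = 10/2 = 5, where AVC = 46 - 10·5 + 5^2 = $21.
Since P = $53 ≥ min AVC = $21, price covers variable cost and the firm should produce.
Set P = MC: 53 = 46 - 20x + 3x^2 → -7 - 20x + 3x^2 = 0. The roots are x = -1/3 and x = 7; the profit-maximizing output is on the rising part of MC, so x* = 7.
Check: AVC at x = 7 is $25 ≤ P, so revenue covers variable cost.
Profit = P·x − TC = 53·7 − 750 = -$379, a loss, but smaller than the $575 fixed cost the firm would lose by shutting down.

Produce at x = 7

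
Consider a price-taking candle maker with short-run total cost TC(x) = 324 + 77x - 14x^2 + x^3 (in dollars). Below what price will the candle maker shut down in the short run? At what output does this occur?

$28 per unit, at x = 7

The shutdown price is the minimum of AVC. VC = 77x - 14x^2 + x^3, so AVC = 77 - 14x + x^2.
dAVC/dx = -14 + 2x = 0 gives x = 7. min AVC = 77 - 14·7 + 7^2 = 28.
So the shutdown price is $28.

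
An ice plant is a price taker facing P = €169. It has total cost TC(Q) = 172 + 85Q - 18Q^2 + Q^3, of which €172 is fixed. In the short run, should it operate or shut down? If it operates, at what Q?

Variable cost is VC = 85Q - 18Q^2 + Q^3, so AVC = VC/Q = 85 - 18Q + Q^2 and MC = dTC/dQ = 85 - 36Q + 3Q^2.
AVC hits its minimum where MC = AVC, at Q = 9, giving min AVC = 85 - 18·9 + 9^2 = €4.
Since P = €169 ≥ min AVC = €4, price covers variable cost and the firm should produce.
Set P = MC: 169 = 85 - 36Q + 3Q^2 → -84 - 36Q + 3Q^2 = 0. The roots are Q = -2 and Q = 14; the profit-maximizing output is on the rising part of MC, so Q* = 14.
Check: AVC at Q = 14 is €29 ≤ P, so revenue covers variable cost.
Profit = P·Q − TC = 169·14 − 578 = €1788.

Produce at Q = 14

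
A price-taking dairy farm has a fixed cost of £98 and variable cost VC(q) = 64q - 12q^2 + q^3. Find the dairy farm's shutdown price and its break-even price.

Shutdown price = £28; break-even price = £43

Shutdown price = min AVC. AVC = 64 - 12q + q^2, with vertex at q = 6 and minimum £28.
ATC = 98/q + 64 - 12q + q^2. Setting dATC/dq = −98/q^2 − 12 + 2q = 0 gives q = 7 (since 2·7^3 − 12·7^2 = 98).
min ATC = 98/7 + 64 − 12·7 + 7^2 = £43. That is the break-even price.
For £28 ≤ P < £43 the firm produces at a loss; below £28 it shuts down.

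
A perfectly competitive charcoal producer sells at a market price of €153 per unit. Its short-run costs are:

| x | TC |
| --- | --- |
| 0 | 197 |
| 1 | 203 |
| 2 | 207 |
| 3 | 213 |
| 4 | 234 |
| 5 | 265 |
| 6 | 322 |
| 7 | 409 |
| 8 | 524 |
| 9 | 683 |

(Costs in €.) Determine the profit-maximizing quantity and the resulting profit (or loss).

x = 8; profit = €700

Profit at each row (π = 153x − TC): x=0: -197; x=1: -50; x=2: 99; x=3: 246; x=4: 378; x=5: 500; x=6: 596; x=7: 662; x=8: 700; x=9: 694.
Profit is maximized at x = 8. AVC there is 327/8 = €40.88 ≤ P, so producing beats shutting down (which would give -€197).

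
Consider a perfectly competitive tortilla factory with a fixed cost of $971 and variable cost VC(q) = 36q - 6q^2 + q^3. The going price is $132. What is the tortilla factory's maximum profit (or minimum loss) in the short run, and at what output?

AVC = 36 - 6q + q^2 has its minimum $27 at q = 3; price $132 clears that bar, so the firm operates.
MC = 36 - 12q + 3q^2. Setting P = MC and taking the root on the rising branch gives q* = 8.
TR = 132·8 = 1056. TC = 971 + 416 = 1387. Profit = 1056 − 1387 = -$331.
By producing, the firm covers all variable cost plus $640 of fixed cost; shutting down would lose the full $971.

Profit = -$331 at q = 8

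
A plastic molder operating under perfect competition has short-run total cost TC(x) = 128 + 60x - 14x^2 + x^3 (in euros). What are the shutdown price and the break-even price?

AVC = 60 - 14x + x^2; minimized at x = 7, giving min AVC = €11. That is the shutdown price.
ATC = 128/x + 60 - 14x + x^2. Setting dATC/dx = −128/x^2 − 14 + 2x = 0 gives x = 8 (since 2·8^3 − 14·8^2 = 128).
min ATC = 128/8 + 60 − 14·8 + 8^2 = €28. That is the break-even price.
Between these two prices the firm operates at a loss; above €28 it earns a profit.

Shutdown price = €11; break-even price = €28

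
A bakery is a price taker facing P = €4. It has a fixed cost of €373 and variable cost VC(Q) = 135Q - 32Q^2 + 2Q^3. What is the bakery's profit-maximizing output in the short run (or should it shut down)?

Shut down

Strip out fixed cost: VC = 135Q - 32Q^2 + 2Q^3. Then AVC = 135 - 32Q + 2Q^2 and MC = 135 - 64Q + 6Q^2.
The AVC parabola has its vertex at Q = 32/4 = 8, where AVC = 135 - 32·8 + 2·8^2 = €7.
P = €4 lies below min AVC = €7; no output level covers variable cost.
The firm minimizes its loss by shutting down and losing only its fixed cost of €373.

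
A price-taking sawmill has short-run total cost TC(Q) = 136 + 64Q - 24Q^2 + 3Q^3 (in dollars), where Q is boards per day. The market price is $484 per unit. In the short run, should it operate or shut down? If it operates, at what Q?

Strip out fixed cost: VC = 64Q - 24Q^2 + 3Q^3. Then AVC = 64 - 24Q + 3Q^2 and MC = 64 - 48Q + 9Q^2.
AVC hits its minimum where MC = AVC, at Q = 4, giving min AVC = 64 - 24·4 + 3·4^2 = $16.
Since P = $484 ≥ min AVC = $16, price covers variable cost and the firm should produce.
Solving P = MC: -420 - 48Q + 9Q^2 = 0 ⇒ Q = -14/3 or 10. On the upward-sloping branch, Q* = 10.
Check: AVC at Q = 10 is $124 ≤ P, so revenue covers variable cost.
Profit = P·Q − TC = 484·10 − 1376 = $3464.

Produce at Q = 10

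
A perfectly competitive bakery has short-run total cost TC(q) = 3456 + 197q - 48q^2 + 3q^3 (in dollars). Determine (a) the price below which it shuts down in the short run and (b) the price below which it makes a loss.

Shutdown price = min AVC. AVC = 197 - 48q + 3q^2, with vertex at q = 8 and minimum $5.
ATC = 3456/q + 197 - 48q + 3q^2. Setting dATC/dq = −3456/q^2 − 48 + 6q = 0 gives q = 12 (since 6·12^3 − 48·12^2 = 3456).
min ATC = 3456/12 + 197 − 48·12 + 3·12^2 = $341. That is the break-even price.
For $5 ≤ P < $341 the firm produces at a loss; below $5 it shuts down.

Shutdown price = $5; break-even price = $341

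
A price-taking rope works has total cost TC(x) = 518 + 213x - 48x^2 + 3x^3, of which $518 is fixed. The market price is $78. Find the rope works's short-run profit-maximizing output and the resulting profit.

AVC = 213 - 48x + 3x^2; min AVC = $21 at x = 8. Since P = $78 ≥ min AVC, the firm produces.
With MC = 213 - 96x + 9x^2, P = MC on the upward-sloping part at x* = 9.
TR = 78·9 = 702. TC = 518 + 216 = 734. Profit = 702 − 734 = -$32.
By producing, the firm covers all variable cost plus $486 of fixed cost; shutting down would lose the full $518.

Profit = -$32 at x = 9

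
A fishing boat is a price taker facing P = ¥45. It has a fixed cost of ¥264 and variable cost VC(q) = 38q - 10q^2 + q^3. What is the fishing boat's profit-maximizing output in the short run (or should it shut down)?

From TC, MC = TC'(q) = 38 - 20q + 3q^2 and AVC = VC/q = 38 - 10q + q^2.
The AVC parabola has its vertex at q = 10/2 = 5, where AVC = 38 - 10·5 + 5^2 = ¥13.
Since P = ¥45 ≥ min AVC = ¥13, price covers variable cost and the firm should produce.
Set P = MC: 45 = 38 - 20q + 3q^2 → -7 - 20q + 3q^2 = 0. The roots are q = -1/3 and q = 7; the profit-maximizing output is on the rising part of MC, so q* = 7.
Check: AVC at q = 7 is ¥17 ≤ P, so revenue covers variable cost.
Profit = P·q − TC = 45·7 − 383 = -¥68, a loss, but smaller than the ¥264 fixed cost the firm would lose by shutting down.

Produce at q = 7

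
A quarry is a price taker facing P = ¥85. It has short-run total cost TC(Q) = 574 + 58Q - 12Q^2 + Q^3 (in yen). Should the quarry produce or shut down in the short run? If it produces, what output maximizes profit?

Produce at Q = 9

Variable cost is VC = 58Q - 12Q^2 + Q^3, so AVC = VC/Q = 58 - 12Q + Q^2 and MC = dTC/dQ = 58 - 24Q + 3Q^2.
AVC hits its minimum where MC = AVC, at Q = 6, giving min AVC = 58 - 12·6 + 6^2 = ¥22.
P = ¥85 exceeds min AVC = ¥22, so the firm stays open.
P = MC gives -27 - 24Q + 3Q^2 = 0, with roots -1 and 9. Take the larger (rising MC): Q* = 9.
Check: AVC at Q = 9 is ¥31 ≤ P, so revenue covers variable cost.
Profit = P·Q − TC = 85·9 − 853 = -¥88, a loss, but smaller than the ¥574 fixed cost the firm would lose by shutting down.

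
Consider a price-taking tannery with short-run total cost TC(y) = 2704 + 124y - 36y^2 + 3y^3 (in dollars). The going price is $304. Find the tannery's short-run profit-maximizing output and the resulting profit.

Profit = -$304 at y = 10

AVC = 124 - 36y + 3y^2 has its minimum $16 at y = 6; price $304 clears that bar, so the firm operates.
MC = 124 - 72y + 9y^2. Setting P = MC and taking the root on the rising branch gives y* = 10.
TR = 304·10 = 3040. TC = 2704 + 640 = 3344. Profit = 3040 − 3344 = -$304.
That loss of $304 beats the $2704 the firm would lose by shutting down; producing recovers $2400 of fixed cost.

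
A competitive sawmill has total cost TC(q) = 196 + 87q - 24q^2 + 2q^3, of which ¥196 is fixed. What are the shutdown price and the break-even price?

Shutdown price = ¥15; break-even price = ¥45

Shutdown price = min AVC. AVC = 87 - 24q + 2q^2, with vertex at q = 6 and minimum ¥15.
ATC = 196/q + 87 - 24q + 2q^2. Setting dATC/dq = −196/q^2 − 24 + 4q = 0 gives q = 7 (since 4·7^3 − 24·7^2 = 196).
min ATC = 196/7 + 87 − 24·7 + 2·7^2 = ¥45. That is the break-even price.
Between these two prices the firm operates at a loss; above ¥45 it earns a profit.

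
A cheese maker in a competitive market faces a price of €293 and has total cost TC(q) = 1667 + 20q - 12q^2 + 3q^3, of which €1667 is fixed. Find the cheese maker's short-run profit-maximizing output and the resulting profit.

Profit = -€197 at q = 7

AVC = 20 - 12q + 3q^2; min AVC = €8 at q = 2. Since P = €293 ≥ min AVC, the firm produces.
MC = 20 - 24q + 9q^2. Setting P = MC and taking the root on the rising branch gives q* = 7.
TR = 293·7 = 2051. TC = 1667 + 581 = 2248. Profit = 2051 − 2248 = -€197.
That loss of €197 beats the €1667 the firm would lose by shutting down; producing recovers €1470 of fixed cost.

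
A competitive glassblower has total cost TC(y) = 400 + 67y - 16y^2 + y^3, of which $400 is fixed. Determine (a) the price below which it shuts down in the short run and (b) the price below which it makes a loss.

Shutdown price = $3; break-even price = $47

AVC = 67 - 16y + y^2; minimized at y = 8, giving min AVC = $3. That is the shutdown price.
ATC = 400/y + 67 - 16y + y^2. Setting dATC/dy = −400/y^2 − 16 + 2y = 0 gives y = 10 (since 2·10^3 − 16·10^2 = 400).
min ATC = 400/10 + 67 − 16·10 + 10^2 = $47. That is the break-even price.
For $3 ≤ P < $47 the firm produces at a loss; below $3 it shuts down.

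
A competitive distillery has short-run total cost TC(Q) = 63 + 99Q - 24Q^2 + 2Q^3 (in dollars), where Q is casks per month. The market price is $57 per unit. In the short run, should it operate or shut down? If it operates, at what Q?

Produce at Q = 7

Strip out fixed cost: VC = 99Q - 24Q^2 + 2Q^3. Then AVC = 99 - 24Q + 2Q^2 and MC = 99 - 48Q + 6Q^2.
The AVC parabola has its vertex at Q = 24/4 = 6, where AVC = 99 - 24·6 + 2·6^2 = $27.
Because $57 ≥ $27, revenue can cover variable cost; the firm operates.
Set P = MC: 57 = 99 - 48Q + 6Q^2 → 42 - 48Q + 6Q^2 = 0. The roots are Q = 1 and Q = 7; the profit-maximizing output is on the rising part of MC, so Q* = 7.
Check: AVC at Q = 7 is $29 ≤ P, so revenue covers variable cost.
Profit = P·Q − TC = 57·7 − 266 = $133.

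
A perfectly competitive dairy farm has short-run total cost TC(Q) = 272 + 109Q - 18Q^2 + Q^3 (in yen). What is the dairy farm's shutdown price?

¥28 per unit

The shutdown price is the minimum of AVC. VC = 109Q - 18Q^2 + Q^3, so AVC = 109 - 18Q + Q^2.
dAVC/dQ = -18 + 2Q = 0 gives Q = 9. min AVC = 109 - 18·9 + 9^2 = 28.
For P < ¥28 the firm produces nothing.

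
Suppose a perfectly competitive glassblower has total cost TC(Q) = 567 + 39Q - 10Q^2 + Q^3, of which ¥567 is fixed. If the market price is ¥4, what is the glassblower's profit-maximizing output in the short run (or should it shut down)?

Variable cost is VC = 39Q - 10Q^2 + Q^3, so AVC = VC/Q = 39 - 10Q + Q^2 and MC = dTC/dQ = 39 - 20Q + 3Q^2.
The AVC parabola has its vertex at Q = 10/2 = 5, where AVC = 39 - 10·5 + 5^2 = ¥14.
Since P = ¥4 < min AVC = ¥14, price fails to cover variable cost at any output.
Best response: produce nothing and absorb the ¥567 fixed cost.

Shut down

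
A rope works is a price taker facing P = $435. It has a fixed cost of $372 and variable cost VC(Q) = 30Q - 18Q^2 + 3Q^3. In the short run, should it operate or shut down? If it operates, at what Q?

Produce at Q = 9

Variable cost is VC = 30Q - 18Q^2 + 3Q^3, so AVC = VC/Q = 30 - 18Q + 3Q^2 and MC = dTC/dQ = 30 - 36Q + 9Q^2.
AVC hits its minimum where MC = AVC, at Q = 3, giving min AVC = 30 - 18·3 + 3·3^2 = $3.
P = $435 exceeds min AVC = $3, so the firm stays open.
Set P = MC: 435 = 30 - 36Q + 9Q^2 → -405 - 36Q + 9Q^2 = 0. The roots are Q = -5 and Q = 9; the profit-maximizing output is on the rising part of MC, so Q* = 9.
Check: AVC at Q = 9 is $111 ≤ P, so revenue covers variable cost.
Profit = P·Q − TC = 435·9 − 1371 = $2544.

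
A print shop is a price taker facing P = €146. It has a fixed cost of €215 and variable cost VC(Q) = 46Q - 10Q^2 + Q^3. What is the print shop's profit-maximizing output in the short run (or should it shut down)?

From TC, MC = TC'(Q) = 46 - 20Q + 3Q^2 and AVC = VC/Q = 46 - 10Q + Q^2.
The AVC parabola has its vertex at Q = 10/2 = 5, where AVC = 46 - 10·5 + 5^2 = €21.
Since P = €146 ≥ min AVC = €21, price covers variable cost and the firm should produce.
Solving P = MC: -100 - 20Q + 3Q^2 = 0 ⇒ Q = -10/3 or 10. On the upward-sloping branch, Q* = 10.
Check: AVC at Q = 10 is €46 ≤ P, so revenue covers variable cost.
Profit = P·Q − TC = 146·10 − 675 = €785.

Produce at Q = 10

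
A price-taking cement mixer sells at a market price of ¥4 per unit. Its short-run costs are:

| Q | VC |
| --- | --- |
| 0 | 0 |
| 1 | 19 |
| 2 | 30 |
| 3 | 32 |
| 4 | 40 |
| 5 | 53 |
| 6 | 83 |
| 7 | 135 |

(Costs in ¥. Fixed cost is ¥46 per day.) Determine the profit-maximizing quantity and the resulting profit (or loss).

Q = 0 (shut down); profit = -¥46

Profit at each row (π = 4Q − TC): Q=0: -46; Q=1: -61; Q=2: -68; Q=3: -66; Q=4: -70; Q=5: -79; Q=6: -105; Q=7: -153.
Profit is highest at Q = 0. Equivalently, the lowest AVC in the table is 40/4 ≈ ¥10 at Q = 4, and P = ¥4 falls below it — price never covers variable cost, so the firm shuts down and loses only its fixed cost.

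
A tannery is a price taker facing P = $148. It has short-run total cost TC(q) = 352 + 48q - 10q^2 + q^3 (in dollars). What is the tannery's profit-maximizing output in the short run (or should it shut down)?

Produce at q = 10

From TC, MC = TC'(q) = 48 - 20q + 3q^2 and AVC = VC/q = 48 - 10q + q^2.
The AVC parabola has its vertex at q = 10/2 = 5, where AVC = 48 - 10·5 + 5^2 = $23.
P = $148 exceeds min AVC = $23, so the firm stays open.
Set P = MC: 148 = 48 - 20q + 3q^2 → -100 - 20q + 3q^2 = 0. The roots are q = -10/3 and q = 10; the profit-maximizing output is on the rising part of MC, so q* = 10.
Check: AVC at q = 10 is $48 ≤ P, so revenue covers variable cost.
Profit = P·q − TC = 148·10 − 832 = $648.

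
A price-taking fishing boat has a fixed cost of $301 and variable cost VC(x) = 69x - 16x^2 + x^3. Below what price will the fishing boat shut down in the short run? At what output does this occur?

The shutdown price is the minimum of AVC. VC = 69x - 16x^2 + x^3, so AVC = 69 - 16x + x^2.
dAVC/dx = -16 + 2x = 0 gives x = 8. min AVC = 69 - 16·8 + 8^2 = 5.
The firm shuts down for any P below $5.

$5 per unit, at x = 8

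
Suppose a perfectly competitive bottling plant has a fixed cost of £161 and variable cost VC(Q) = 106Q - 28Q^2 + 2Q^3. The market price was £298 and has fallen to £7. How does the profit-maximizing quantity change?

Output falls from 12 to 0 (the firm shuts down)

MC = 106 - 56Q + 6Q^2; the shutdown threshold is min AVC = £8 (at Q = 7).
With P = £298 above the shutdown price, P = MC gives Q = 12.
At P = £7 < min AVC = £8, price no longer covers variable cost at any output, so the firm shuts down: Q = 0.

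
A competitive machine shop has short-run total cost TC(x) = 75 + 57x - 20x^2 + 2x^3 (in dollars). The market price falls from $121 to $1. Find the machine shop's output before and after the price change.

Output falls from 8 to 0 (the firm shuts down)

AVC = 57 - 20x + 2x^2, minimized at x = 5 where min AVC = $7. MC = 57 - 40x + 6x^2.
At P = $121 ≥ min AVC, set P = MC on the rising branch: x = 8.
At P = $1 < min AVC = $7, price no longer covers variable cost at any output, so the firm shuts down: x = 0.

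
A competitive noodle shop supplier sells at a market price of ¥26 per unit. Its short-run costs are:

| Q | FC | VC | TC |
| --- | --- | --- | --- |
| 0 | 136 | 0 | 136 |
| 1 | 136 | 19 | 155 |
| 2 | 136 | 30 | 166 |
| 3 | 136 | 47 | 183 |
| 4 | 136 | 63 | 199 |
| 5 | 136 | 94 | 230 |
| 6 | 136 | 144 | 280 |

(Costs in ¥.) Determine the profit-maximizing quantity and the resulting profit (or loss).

Profit at each row (π = 26Q − TC): Q=0: -136; Q=1: -129; Q=2: -114; Q=3: -105; Q=4: -95; Q=5: -100; Q=6: -124.
Profit is maximized at Q = 4. AVC there is 63/4 = ¥15.75 ≤ P, so producing beats shutting down (which would give -¥136).

Q = 4; profit = -¥95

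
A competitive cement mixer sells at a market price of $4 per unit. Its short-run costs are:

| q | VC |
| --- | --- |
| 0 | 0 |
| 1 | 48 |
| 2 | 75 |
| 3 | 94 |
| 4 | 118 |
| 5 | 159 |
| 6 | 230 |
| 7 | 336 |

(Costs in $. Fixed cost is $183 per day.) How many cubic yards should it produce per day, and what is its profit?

Compute π = P·q − TC at each output: q=0: -183; q=1: -227; q=2: -250; q=3: -265; q=4: -285; q=5: -322; q=6: -389; q=7: -491.
Profit is highest at q = 0. Equivalently, the lowest AVC in the table is 118/4 ≈ $29.50 at q = 4, and P = $4 falls below it — price never covers variable cost, so the firm shuts down and loses only its fixed cost.

q = 0 (shut down); profit = -$183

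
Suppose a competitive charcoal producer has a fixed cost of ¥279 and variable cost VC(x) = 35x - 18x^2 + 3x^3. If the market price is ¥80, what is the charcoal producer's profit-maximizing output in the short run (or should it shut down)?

Produce at x = 5

From TC, MC = TC'(x) = 35 - 36x + 9x^2 and AVC = VC/x = 35 - 18x + 3x^2.
AVC hits its minimum where MC = AVC, at x = 3, giving min AVC = 35 - 18·3 + 3·3^2 = ¥8.
Since P = ¥80 ≥ min AVC = ¥8, price covers variable cost and the firm should produce.
P = MC gives -45 - 36x + 9x^2 = 0, with roots -1 and 5. Take the larger (rising MC): x* = 5.
Check: AVC at x = 5 is ¥20 ≤ P, so revenue covers variable cost.
Profit = P·x − TC = 80·5 − 379 = ¥21.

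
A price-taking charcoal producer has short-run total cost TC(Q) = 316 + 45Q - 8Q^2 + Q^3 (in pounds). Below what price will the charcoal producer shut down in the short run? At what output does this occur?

The shutdown price is the minimum of AVC. VC = 45Q - 8Q^2 + Q^3, so AVC = 45 - 8Q + Q^2.
dAVC/dQ = -8 + 2Q = 0 gives Q = 4. min AVC = 45 - 8·4 + 4^2 = 29.
So the shutdown price is £29.

£29 per unit, at Q = 4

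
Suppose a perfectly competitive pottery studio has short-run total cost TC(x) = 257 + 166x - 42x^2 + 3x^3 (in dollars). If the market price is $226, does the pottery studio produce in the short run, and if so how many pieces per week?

Produce at x = 10

From TC, MC = TC'(x) = 166 - 84x + 9x^2 and AVC = VC/x = 166 - 42x + 3x^2.
AVC is minimized where dAVC/dx = -42 + 6x = 0, at x = 7; min AVC = 166 - 42·7 + 3·7^2 = $19.
Because $226 ≥ $19, revenue can cover variable cost; the firm operates.
P = MC gives -60 - 84x + 9x^2 = 0, with roots -2/3 and 10. Take the larger (rising MC): x* = 10.
Check: AVC at x = 10 is $46 ≤ P, so revenue covers variable cost.
Profit = P·x − TC = 226·10 − 717 = $1543.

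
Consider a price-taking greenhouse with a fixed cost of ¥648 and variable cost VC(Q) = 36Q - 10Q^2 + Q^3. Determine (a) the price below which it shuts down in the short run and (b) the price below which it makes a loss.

AVC = 36 - 10Q + Q^2; minimized at Q = 5, giving min AVC = ¥11. That is the shutdown price.
ATC = 648/Q + 36 - 10Q + Q^2. Setting dATC/dQ = −648/Q^2 − 10 + 2Q = 0 gives Q = 9 (since 2·9^3 − 10·9^2 = 648).
min ATC = 648/9 + 36 − 10·9 + 9^2 = ¥99. That is the break-even price.
Between these two prices the firm operates at a loss; above ¥99 it earns a profit.

Shutdown price = ¥11; break-even price = ¥99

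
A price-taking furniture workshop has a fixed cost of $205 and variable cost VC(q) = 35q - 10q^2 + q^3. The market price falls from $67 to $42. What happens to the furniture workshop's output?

Output falls from 8 to 7

AVC = 35 - 10q + q^2, minimized at q = 5 where min AVC = $10. MC = 35 - 20q + 3q^2.
With P = $67 above the shutdown price, P = MC gives q = 8.
At P = $42 ≥ min AVC, set P = MC: q = 7. The firm stays open but cuts output.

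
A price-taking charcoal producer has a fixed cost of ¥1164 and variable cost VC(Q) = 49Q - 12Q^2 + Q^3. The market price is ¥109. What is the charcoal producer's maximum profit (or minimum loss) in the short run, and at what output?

Profit = -¥364 at Q = 10

AVC = 49 - 12Q + Q^2; min AVC = ¥13 at Q = 6. Since P = ¥109 ≥ min AVC, the firm produces.
With MC = 49 - 24Q + 3Q^2, P = MC on the upward-sloping part at Q* = 10.
TR = 109·10 = 1090. TC = 1164 + 290 = 1454. Profit = 1090 − 1454 = -¥364.
By producing, the firm covers all variable cost plus ¥800 of fixed cost; shutting down would lose the full ¥1164.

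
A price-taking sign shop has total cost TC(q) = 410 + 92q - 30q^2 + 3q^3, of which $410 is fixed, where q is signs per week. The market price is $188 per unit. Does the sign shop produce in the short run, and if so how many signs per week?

Produce at q = 8

Variable cost is VC = 92q - 30q^2 + 3q^3, so AVC = VC/q = 92 - 30q + 3q^2 and MC = dTC/dq = 92 - 60q + 9q^2.
The AVC parabola has its vertex at q = 30/6 = 5, where AVC = 92 - 30·5 + 3·5^2 = $17.
P = $188 exceeds min AVC = $17, so the firm stays open.
P = MC gives -96 - 60q + 9q^2 = 0, with roots -4/3 and 8. Take the larger (rising MC): q* = 8.
Check: AVC at q = 8 is $44 ≤ P, so revenue covers variable cost.
Profit = P·q − TC = 188·8 − 762 = $742.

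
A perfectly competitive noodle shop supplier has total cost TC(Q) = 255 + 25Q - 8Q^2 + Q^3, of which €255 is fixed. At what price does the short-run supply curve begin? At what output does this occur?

The shutdown price is the minimum of AVC. VC = 25Q - 8Q^2 + Q^3, so AVC = 25 - 8Q + Q^2.
At the minimum of AVC, MC = AVC. MC = 25 - 16Q + 3Q^2; setting MC = AVC gives 2Q^2 - 8Q = 0, so Q = 4. min AVC = 9.
So the shutdown price is €9.

€9 per unit, at Q = 4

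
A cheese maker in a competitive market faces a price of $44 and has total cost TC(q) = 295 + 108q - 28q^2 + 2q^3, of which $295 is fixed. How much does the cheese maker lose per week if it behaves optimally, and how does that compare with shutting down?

Profit = -$39 at q = 8

AVC = 108 - 28q + 2q^2; min AVC = $10 at q = 7. Since P = $44 ≥ min AVC, the firm produces.
MC = 108 - 56q + 6q^2. Setting P = MC and taking the root on the rising branch gives q* = 8.
TR = 44·8 = 352. TC = 295 + 96 = 391. Profit = 352 − 391 = -$39.
Shutting down would mean losing the fixed cost of $295, so operating at a loss of $39 is better by $256.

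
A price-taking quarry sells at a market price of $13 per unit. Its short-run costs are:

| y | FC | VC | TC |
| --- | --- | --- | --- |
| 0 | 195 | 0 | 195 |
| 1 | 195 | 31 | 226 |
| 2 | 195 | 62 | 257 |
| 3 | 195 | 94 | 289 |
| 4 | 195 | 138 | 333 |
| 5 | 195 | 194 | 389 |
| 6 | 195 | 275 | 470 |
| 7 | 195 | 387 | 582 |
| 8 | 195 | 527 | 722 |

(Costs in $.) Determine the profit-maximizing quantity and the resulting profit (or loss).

Compute π = P·y − TC at each output: y=0: -195; y=1: -213; y=2: -231; y=3: -250; y=4: -281; y=5: -324; y=6: -392; y=7: -491; y=8: -618.
Profit is highest at y = 0. Equivalently, the lowest AVC in the table is 31/1 ≈ $31 at y = 1, and P = $13 falls below it — price never covers variable cost, so the firm shuts down and loses only its fixed cost.

y = 0 (shut down); profit = -$195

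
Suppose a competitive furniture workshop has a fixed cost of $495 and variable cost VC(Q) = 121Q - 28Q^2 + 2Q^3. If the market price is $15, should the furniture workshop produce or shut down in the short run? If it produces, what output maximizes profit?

From TC, MC = TC'(Q) = 121 - 56Q + 6Q^2 and AVC = VC/Q = 121 - 28Q + 2Q^2.
The AVC parabola has its vertex at Q = 28/4 = 7, where AVC = 121 - 28·7 + 2·7^2 = $23.
Since P = $15 < min AVC = $23, price fails to cover variable cost at any output.
Shutting down limits the loss to fixed cost, $495.

Shut down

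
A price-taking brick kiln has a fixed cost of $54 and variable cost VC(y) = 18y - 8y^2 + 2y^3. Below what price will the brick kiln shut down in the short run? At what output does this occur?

The firm shuts down when price falls below the minimum of average variable cost. AVC = VC/y = 18 - 8y + 2y^2.
At the minimum of AVC, MC = AVC. MC = 18 - 16y + 6y^2; setting MC = AVC gives 4y^2 - 8y = 0, so y = 2. min AVC = 10.
For P < $10 the firm produces nothing.

$10 per unit, at y = 2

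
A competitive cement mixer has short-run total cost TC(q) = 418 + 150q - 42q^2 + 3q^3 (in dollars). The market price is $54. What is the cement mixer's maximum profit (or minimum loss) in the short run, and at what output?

AVC = 150 - 42q + 3q^2; min AVC = $3 at q = 7. Since P = $54 ≥ min AVC, the firm produces.
MC = 150 - 84q + 9q^2. Setting P = MC and taking the root on the rising branch gives q* = 8.
TR = 54·8 = 432. TC = 418 + 48 = 466. Profit = 432 − 466 = -$34.
By producing, the firm covers all variable cost plus $384 of fixed cost; shutting down would lose the full $418.

Profit = -$34 at q = 8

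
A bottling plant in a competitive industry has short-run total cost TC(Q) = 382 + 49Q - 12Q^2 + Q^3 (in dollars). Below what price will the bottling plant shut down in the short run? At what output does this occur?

$13 per unit, at Q = 6

The firm shuts down when price falls below the minimum of average variable cost. AVC = VC/Q = 49 - 12Q + Q^2.
At the minimum of AVC, MC = AVC. MC = 49 - 24Q + 3Q^2; setting MC = AVC gives 2Q^2 - 12Q = 0, so Q = 6. min AVC = 13.
For P < $13 the firm produces nothing.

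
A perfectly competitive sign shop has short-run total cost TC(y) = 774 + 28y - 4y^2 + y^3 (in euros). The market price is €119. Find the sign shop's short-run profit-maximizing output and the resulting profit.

AVC = 28 - 4y + y^2; min AVC = €24 at y = 2. Since P = €119 ≥ min AVC, the firm produces.
With MC = 28 - 8y + 3y^2, P = MC on the upward-sloping part at y* = 7.
TR = 119·7 = 833. TC = 774 + 343 = 1117. Profit = 833 − 1117 = -€284.
By producing, the firm covers all variable cost plus €490 of fixed cost; shutting down would lose the full €774.

Profit = -€284 at y = 7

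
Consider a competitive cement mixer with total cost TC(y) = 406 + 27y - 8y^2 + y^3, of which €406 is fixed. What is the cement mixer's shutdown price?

The shutdown price is the minimum of AVC. VC = 27y - 8y^2 + y^3, so AVC = 27 - 8y + y^2.
dAVC/dy = -8 + 2y = 0 gives y = 4. min AVC = 27 - 8·4 + 4^2 = 11.
The firm shuts down for any P below €11.

€11 per unit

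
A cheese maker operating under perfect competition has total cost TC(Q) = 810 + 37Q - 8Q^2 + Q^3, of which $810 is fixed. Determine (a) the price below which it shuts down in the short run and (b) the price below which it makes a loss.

Shutdown price = min AVC. AVC = 37 - 8Q + Q^2, with vertex at Q = 4 and minimum $21.
ATC = 810/Q + 37 - 8Q + Q^2. Setting dATC/dQ = −810/Q^2 − 8 + 2Q = 0 gives Q = 9 (since 2·9^3 − 8·9^2 = 810).
min ATC = 810/9 + 37 − 8·9 + 9^2 = $136. That is the break-even price.
For $21 ≤ P < $136 the firm produces at a loss; below $21 it shuts down.

Shutdown price = $21; break-even price = $136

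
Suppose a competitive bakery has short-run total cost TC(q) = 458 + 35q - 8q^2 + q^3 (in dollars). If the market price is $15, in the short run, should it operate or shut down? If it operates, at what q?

Shut down

Variable cost is VC = 35q - 8q^2 + q^3, so AVC = VC/q = 35 - 8q + q^2 and MC = dTC/dq = 35 - 16q + 3q^2.
AVC is minimized where dAVC/dq = -8 + 2q = 0, at q = 4; min AVC = 35 - 8·4 + 4^2 = $19.
Since P = $15 < min AVC = $19, price fails to cover variable cost at any output.
The firm minimizes its loss by shutting down and losing only its fixed cost of $458.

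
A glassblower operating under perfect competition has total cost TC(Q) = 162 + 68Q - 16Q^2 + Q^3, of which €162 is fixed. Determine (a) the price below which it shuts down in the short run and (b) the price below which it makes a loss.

AVC = 68 - 16Q + Q^2; minimized at Q = 8, giving min AVC = €4. That is the shutdown price.
ATC = 162/Q + 68 - 16Q + Q^2. Setting dATC/dQ = −162/Q^2 − 16 + 2Q = 0 gives Q = 9 (since 2·9^3 − 16·9^2 = 162).
min ATC = 162/9 + 68 − 16·9 + 9^2 = €23. That is the break-even price.
Between these two prices the firm operates at a loss; above €23 it earns a profit.

Shutdown price = €4; break-even price = €23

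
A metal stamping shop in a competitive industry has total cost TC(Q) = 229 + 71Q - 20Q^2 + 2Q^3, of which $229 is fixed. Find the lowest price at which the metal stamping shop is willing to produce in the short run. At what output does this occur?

$21 per unit, at Q = 5

The shutdown price is the minimum of AVC. VC = 71Q - 20Q^2 + 2Q^3, so AVC = 71 - 20Q + 2Q^2.
At the minimum of AVC, MC = AVC. MC = 71 - 40Q + 6Q^2; setting MC = AVC gives 4Q^2 - 20Q = 0, so Q = 5. min AVC = 21.
So the shutdown price is $21.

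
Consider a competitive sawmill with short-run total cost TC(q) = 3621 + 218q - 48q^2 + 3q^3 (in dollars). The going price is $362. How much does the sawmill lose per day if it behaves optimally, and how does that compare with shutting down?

Profit = -$165 at q = 12

AVC = 218 - 48q + 3q^2 has its minimum $26 at q = 8; price $362 clears that bar, so the firm operates.
With MC = 218 - 96q + 9q^2, P = MC on the upward-sloping part at q* = 12.
TR = 362·12 = 4344. TC = 3621 + 888 = 4509. Profit = 4344 − 4509 = -$165.
That loss of $165 beats the $3621 the firm would lose by shutting down; producing recovers $3456 of fixed cost.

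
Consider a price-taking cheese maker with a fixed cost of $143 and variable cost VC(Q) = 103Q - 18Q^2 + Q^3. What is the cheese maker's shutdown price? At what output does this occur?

Short-run supply begins at min AVC. From VC = 103Q - 18Q^2 + Q^3, AVC = 103 - 18Q + Q^2.
At the minimum of AVC, MC = AVC. MC = 103 - 36Q + 3Q^2; setting MC = AVC gives 2Q^2 - 18Q = 0, so Q = 9. min AVC = 22.
For P < $22 the firm produces nothing.

$22 per unit, at Q = 9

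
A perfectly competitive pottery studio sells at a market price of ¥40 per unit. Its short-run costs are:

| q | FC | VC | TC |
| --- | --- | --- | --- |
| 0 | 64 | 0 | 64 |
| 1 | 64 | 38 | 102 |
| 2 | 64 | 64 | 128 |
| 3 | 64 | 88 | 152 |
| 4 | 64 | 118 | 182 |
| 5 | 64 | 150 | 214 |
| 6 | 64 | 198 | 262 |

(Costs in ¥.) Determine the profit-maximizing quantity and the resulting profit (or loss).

Tabulate TR − TC: q=0: -64; q=1: -62; q=2: -48; q=3: -32; q=4: -22; q=5: -14; q=6: -22.
Profit is maximized at q = 5. AVC there is 150/5 = ¥30 ≤ P, so producing beats shutting down (which would give -¥64).

q = 5; profit = -¥14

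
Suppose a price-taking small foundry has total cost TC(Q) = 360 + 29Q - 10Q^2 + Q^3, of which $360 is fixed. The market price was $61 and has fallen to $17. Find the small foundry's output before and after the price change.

Output falls from 8 to 6

MC = 29 - 20Q + 3Q^2; the shutdown threshold is min AVC = $4 (at Q = 5).
With P = $61 above the shutdown price, P = MC gives Q = 8.
At P = $17 ≥ min AVC, set P = MC: Q = 6. The firm stays open but cuts output.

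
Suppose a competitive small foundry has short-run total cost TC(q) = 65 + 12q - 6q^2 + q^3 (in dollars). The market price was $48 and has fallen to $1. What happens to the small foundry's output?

AVC = 12 - 6q + q^2, minimized at q = 3 where min AVC = $3. MC = 12 - 12q + 3q^2.
At P = $48 ≥ min AVC, set P = MC on the rising branch: q = 6.
At P = $1 < min AVC = $3, price no longer covers variable cost at any output, so the firm shuts down: q = 0.

Output falls from 6 to 0 (the firm shuts down)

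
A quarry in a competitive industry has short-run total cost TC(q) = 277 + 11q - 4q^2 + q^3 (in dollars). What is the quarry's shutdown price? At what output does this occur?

$7 per unit, at q = 2

The shutdown price is the minimum of AVC. VC = 11q - 4q^2 + q^3, so AVC = 11 - 4q + q^2.
At the minimum of AVC, MC = AVC. MC = 11 - 8q + 3q^2; setting MC = AVC gives 2q^2 - 4q = 0, so q = 2. min AVC = 7.
The firm shuts down for any P below $7.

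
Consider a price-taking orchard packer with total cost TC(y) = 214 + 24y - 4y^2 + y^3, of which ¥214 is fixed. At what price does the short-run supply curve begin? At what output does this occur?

¥20 per unit, at y = 2

The firm shuts down when price falls below the minimum of average variable cost. AVC = VC/y = 24 - 4y + y^2.
dAVC/dy = -4 + 2y = 0 gives y = 2. min AVC = 24 - 4·2 + 2^2 = 20.
For P < ¥20 the firm produces nothing.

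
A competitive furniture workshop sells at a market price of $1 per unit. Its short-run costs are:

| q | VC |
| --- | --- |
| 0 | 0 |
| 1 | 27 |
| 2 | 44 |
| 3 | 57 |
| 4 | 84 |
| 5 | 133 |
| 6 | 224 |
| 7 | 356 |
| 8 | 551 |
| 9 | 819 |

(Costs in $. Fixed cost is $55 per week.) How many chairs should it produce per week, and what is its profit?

q = 0 (shut down); profit = -$55

Tabulate TR − TC: q=0: -55; q=1: -81; q=2: -97; q=3: -109; q=4: -135; q=5: -183; q=6: -273; q=7: -404; q=8: -598; q=9: -865.
Profit is highest at q = 0. Equivalently, the lowest AVC in the table is 57/3 ≈ $19 at q = 3, and P = $1 falls below it — price never covers variable cost, so the firm shuts down and loses only its fixed cost.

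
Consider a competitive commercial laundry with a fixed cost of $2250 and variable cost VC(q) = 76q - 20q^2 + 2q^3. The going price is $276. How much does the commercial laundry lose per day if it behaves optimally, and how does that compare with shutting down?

AVC = 76 - 20q + 2q^2 has its minimum $26 at q = 5; price $276 clears that bar, so the firm operates.
MC = 76 - 40q + 6q^2. Setting P = MC and taking the root on the rising branch gives q* = 10.
TR = 276·10 = 2760. TC = 2250 + 760 = 3010. Profit = 2760 − 3010 = -$250.
That loss of $250 beats the $2250 the firm would lose by shutting down; producing recovers $2000 of fixed cost.

Profit = -$250 at q = 10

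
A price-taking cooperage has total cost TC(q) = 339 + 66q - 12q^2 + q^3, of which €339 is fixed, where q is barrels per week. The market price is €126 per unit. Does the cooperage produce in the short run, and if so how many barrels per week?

Produce at q = 10

Variable cost is VC = 66q - 12q^2 + q^3, so AVC = VC/q = 66 - 12q + q^2 and MC = dTC/dq = 66 - 24q + 3q^2.
AVC hits its minimum where MC = AVC, at q = 6, giving min AVC = 66 - 12·6 + 6^2 = €30.
Because €126 ≥ €30, revenue can cover variable cost; the firm operates.
Solving P = MC: -60 - 24q + 3q^2 = 0 ⇒ q = -2 or 10. On the upward-sloping branch, q* = 10.
Check: AVC at q = 10 is €46 ≤ P, so revenue covers variable cost.
Profit = P·q − TC = 126·10 − 799 = €461.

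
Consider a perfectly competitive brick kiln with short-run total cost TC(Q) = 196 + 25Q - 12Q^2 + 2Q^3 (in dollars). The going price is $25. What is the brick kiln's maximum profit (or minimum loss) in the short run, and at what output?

AVC = 25 - 12Q + 2Q^2 has its minimum $7 at Q = 3; price $25 clears that bar, so the firm operates.
With MC = 25 - 24Q + 6Q^2, P = MC on the upward-sloping part at Q* = 4.
TR = 25·4 = 100. TC = 196 + 36 = 232. Profit = 100 − 232 = -$132.
That loss of $132 beats the $196 the firm would lose by shutting down; producing recovers $64 of fixed cost.

Profit = -$132 at Q = 4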